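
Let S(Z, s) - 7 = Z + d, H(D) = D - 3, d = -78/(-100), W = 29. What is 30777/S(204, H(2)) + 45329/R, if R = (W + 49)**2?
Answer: 9842352181/64423476 ≈ 152.78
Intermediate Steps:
d = 39/50 (d = -78*(-1/100) = 39/50 ≈ 0.78000)
H(D) = -3 + D
R = 6084 (R = (29 + 49)**2 = 78**2 = 6084)
S(Z, s) = 389/50 + Z (S(Z, s) = 7 + (Z + 39/50) = 7 + (39/50 + Z) = 389/50 + Z)
30777/S(204, H(2)) + 45329/R = 30777/(389/50 + 204) + 45329/6084 = 30777/(10589/50) + 45329*(1/6084) = 30777*(50/10589) + 45329/6084 = 1538850/10589 + 45329/6084 = 9842352181/64423476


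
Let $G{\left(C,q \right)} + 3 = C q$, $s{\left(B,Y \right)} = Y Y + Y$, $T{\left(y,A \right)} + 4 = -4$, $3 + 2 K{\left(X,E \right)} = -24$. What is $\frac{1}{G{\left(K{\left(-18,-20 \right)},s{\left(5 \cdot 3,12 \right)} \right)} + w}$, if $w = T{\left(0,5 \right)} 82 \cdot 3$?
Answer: $- \frac{1}{4077} \approx -0.00024528$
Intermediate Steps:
$K{\left(X,E \right)} = - \frac{27}{2}$ ($K{\left(X,E \right)} = - \frac{3}{2} + \frac{1}{2} \left(-24\right) = - \frac{3}{2} - 12 = - \frac{27}{2}$)
$T{\left(y,A \right)} = -8$ ($T{\left(y,A \right)} = -4 - 4 = -8$)
$s{\left(B,Y \right)} = Y + Y^{2}$ ($s{\left(B,Y \right)} = Y^{2} + Y = Y + Y^{2}$)
$G{\left(C,q \right)} = -3 + C q$
$w = -1968$ ($w = \left(-8\right) 82 \cdot 3 = \left(-656\right) 3 = -1968$)
$\frac{1}{G{\left(K{\left(-18,-20 \right)},s{\left(5 \cdot 3,12 \right)} \right)} + w} = \frac{1}{\left(-3 - \frac{27 \cdot 12 \left(1 + 12\right)}{2}\right) - 1968} = \frac{1}{\left(-3 - \frac{27 \cdot 12 \cdot 13}{2}\right) - 1968} = \frac{1}{\left(-3 - 2106\right) - 1968} = \frac{1}{-2109 - 1968} = \frac{1}{-4077} = - \frac{1}{4077}$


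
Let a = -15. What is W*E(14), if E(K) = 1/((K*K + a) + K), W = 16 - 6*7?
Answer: -2/15 ≈ -0.13333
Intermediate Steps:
W = -26 (W = 16 - 42 = -26)
E(K) = 1/(-15 + K + K²) (E(K) = 1/((K*K - 15) + K) = 1/((K² - 15) + K) = 1/((-15 + K²) + K) = 1/(-15 + K + K²))
W*E(14) = -26/(-15 + 14 + 14²) = -26/(-15 + 14 + 196) = -26/195 = -26*1/195 = -2/15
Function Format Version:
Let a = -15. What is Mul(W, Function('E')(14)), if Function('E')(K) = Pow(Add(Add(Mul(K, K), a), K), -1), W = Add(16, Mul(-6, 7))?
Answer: Rational(-2, 15) ≈ -0.13333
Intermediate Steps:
W = -26 (W = Add(16, -42) = -26)
Function('E')(K) = Pow(Add(-15, K, Pow(K, 2)), -1) (Function('E')(K) = Pow(Add(Add(Mul(K, K), -15), K), -1) = Pow(Add(Add(Pow(K, 2), -15), K), -1) = Pow(Add(Add(-15, Pow(K, 2)), K), -1) = Pow(Add(-15, K, Pow(K, 2)), -1))
Mul(W, Function('E')(14)) = Mul(-26, Pow(Add(-15, 14, Pow(14, 2)), -1)) = Mul(-26, Pow(Add(-15, 14, 196), -1)) = Mul(-26, Pow(195, -1)) = Mul(-26, Rational(1, 195)) = Rational(-2, 15)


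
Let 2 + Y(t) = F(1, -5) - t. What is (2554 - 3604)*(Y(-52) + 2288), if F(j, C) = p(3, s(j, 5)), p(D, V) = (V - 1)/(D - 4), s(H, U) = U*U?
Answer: -2429700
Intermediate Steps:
s(H, U) = U²
p(D, V) = (-1 + V)/(-4 + D)
F(j, C) = -24 (F(j, C) = (-1 + 5²)/(-4 + 3) = (-1 + 25)/(-1) = -1*24 = -24)
Y(t) = -26 - t (Y(t) = -2 + (-24 - t) = -26 - t)
(2554 - 3604)*(Y(-52) + 2288) = (2554 - 3604)*((-26 - 1*(-52)) + 2288) = -1050*((-26 + 52) + 2288) = -1050*(26 + 2288) = -1050*2314 = -2429700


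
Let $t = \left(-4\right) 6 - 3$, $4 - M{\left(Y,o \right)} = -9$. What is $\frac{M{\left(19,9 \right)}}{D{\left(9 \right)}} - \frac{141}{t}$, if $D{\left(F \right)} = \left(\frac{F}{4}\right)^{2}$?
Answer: $\frac{631}{81} \approx 7.7901$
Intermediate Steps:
$M{\left(Y,o \right)} = 13$ ($M{\left(Y,o \right)} = 4 - -9 = 4 + 9 = 13$)
$D{\left(F \right)} = \frac{F^{2}}{16}$ ($D{\left(F \right)} = \left(F \frac{1}{4}\right)^{2} = \left(\frac{F}{4}\right)^{2} = \frac{F^{2}}{16}$)
$t = -27$ ($t = -24 - 3 = -27$)
$\frac{M{\left(19,9 \right)}}{D{\left(9 \right)}} - \frac{141}{t} = \frac{13}{\frac{1}{16} \cdot 9^{2}} - \frac{141}{-27} = \frac{13}{\frac{1}{16} \cdot 81} - - \frac{47}{9} = \frac{13}{\frac{81}{16}} + \frac{47}{9} = 13 \cdot \frac{16}{81} + \frac{47}{9} = \frac{208}{81} + \frac{47}{9} = \frac{631}{81}$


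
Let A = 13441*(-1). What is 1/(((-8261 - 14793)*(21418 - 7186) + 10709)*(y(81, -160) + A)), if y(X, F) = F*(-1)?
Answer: 1/4357414010139 ≈ 2.2949e-13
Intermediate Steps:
y(X, F) = -F
A = -13441
1/(((-8261 - 14793)*(21418 - 7186) + 10709)*(y(81, -160) + A)) = 1/(((-8261 - 14793)*(21418 - 7186) + 10709)*(-1*(-160) - 13441)) = 1/((-23054*14232 + 10709)*(160 - 13441)) = 1/((-328104528 + 10709)*(-13281)) = 1/(-328093819*(-13281)) = 1/4357414010139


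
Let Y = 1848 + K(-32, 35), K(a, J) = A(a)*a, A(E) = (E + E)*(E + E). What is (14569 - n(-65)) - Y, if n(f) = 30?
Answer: 143763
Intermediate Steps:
A(E) = 4*E² (A(E) = (2*E)*(2*E) = 4*E²)
K(a, J) = 4*a³ (K(a, J) = (4*a²)*a = 4*a³)
Y = -129224 (Y = 1848 + 4*(-32)³ = 1848 + 4*(-32768) = 1848 - 131072 = -129224)
(14569 - n(-65)) - Y = (14569 - 1*30) - 1*(-129224) = (14569 - 30) + 129224 = 14539 + 129224 = 143763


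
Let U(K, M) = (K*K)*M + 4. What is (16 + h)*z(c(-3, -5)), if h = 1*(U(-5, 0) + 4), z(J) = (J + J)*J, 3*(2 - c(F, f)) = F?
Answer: 432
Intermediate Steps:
U(K, M) = 4 + M*K² (U(K, M) = K²*M + 4 = M*K² + 4 = 4 + M*K²)
c(F, f) = 2 - F/3
z(J) = 2*J² (z(J) = (2*J)*J = 2*J²)
h = 8 (h = 1*((4 + 0*(-5)²) + 4) = 1*((4 + 0*25) + 4) = 1*((4 + 0) + 4) = 1*(4 + 4) = 1*8 = 8)
(16 + h)*z(c(-3, -5)) = (16 + 8)*(2*(2 - ⅓*(-3))²) = 24*(2*(2 + 1)²) = 24*(2*3²) = 24*(2*9) = 24*18 = 432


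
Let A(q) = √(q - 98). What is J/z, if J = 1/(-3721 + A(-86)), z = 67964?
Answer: -3721/941031243100 - I*√46/470515621550 ≈ -3.9542e-9 - 1.4415e-11*I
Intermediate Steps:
A(q) = √(-98 + q)
J = 1/(-3721 + 2*I*√46) (J = 1/(-3721 + √(-98 - 86)) = 1/(-3721 + √(-184)) = 1/(-3721 + 2*I*√46) ≈ -0.00026874 - 9.797e-7*I)
J/z = (-3721/13846025 - 2*I*√46/13846025)/67964 = (-3721/13846025 - 2*I*√46/13846025)*(1/67964) = -3721/941031243100 - I*√46/470515621550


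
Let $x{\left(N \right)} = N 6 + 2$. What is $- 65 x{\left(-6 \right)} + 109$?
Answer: $2319$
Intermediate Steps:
$x{\left(N \right)} = 2 + 6 N$ ($x{\left(N \right)} = 6 N + 2 = 2 + 6 N$)
$- 65 x{\left(-6 \right)} + 109 = - 65 \left(2 + 6 \left(-6\right)\right) + 109 = - 65 \left(2 - 36\right) + 109 = \left(-65\right) \left(-34\right) + 109 = 2210 + 109 = 2319$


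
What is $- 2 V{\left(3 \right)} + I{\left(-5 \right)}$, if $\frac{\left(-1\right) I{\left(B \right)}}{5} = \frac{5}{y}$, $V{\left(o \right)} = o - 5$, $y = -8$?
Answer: $\frac{57}{8} \approx 7.125$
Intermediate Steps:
$V{\left(o \right)} = -5 + o$
$I{\left(B \right)} = \frac{25}{8}$ ($I{\left(B \right)} = - 5 \frac{5}{-8} = - 5 \cdot 5 \left(- \frac{1}{8}\right) = \left(-5\right) \left(- \frac{5}{8}\right) = \frac{25}{8}$)
$- 2 V{\left(3 \right)} + I{\left(-5 \right)} = - 2 \left(-5 + 3\right) + \frac{25}{8} = \left(-2\right) \left(-2\right) + \frac{25}{8} = 4 + \frac{25}{8} = \frac{57}{8}$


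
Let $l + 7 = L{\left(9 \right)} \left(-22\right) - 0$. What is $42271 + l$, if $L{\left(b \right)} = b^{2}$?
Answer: $40482$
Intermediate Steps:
$l = -1789$ ($l = -7 + \left(9^{2} \left(-22\right) - 0\right) = -7 + \left(81 \left(-22\right) + 0\right) = -7 + \left(-1782 + 0\right) = -7 - 1782 = -1789$)
$42271 + l = 42271 - 1789 = 40482$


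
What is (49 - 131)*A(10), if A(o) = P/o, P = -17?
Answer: 697/5 ≈ 139.40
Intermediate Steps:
A(o) = -17/o
(49 - 131)*A(10) = (49 - 131)*(-17/10) = -(-1394)/10 = -82*(-17/10) = 697/5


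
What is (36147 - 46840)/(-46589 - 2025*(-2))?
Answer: 10693/42539 ≈ 0.25137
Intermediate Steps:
(36147 - 46840)/(-46589 - 2025*(-2)) = -10693/(-46589 + 4050) = -10693/(-42539) = -10693*(-1/42539) = 10693/42539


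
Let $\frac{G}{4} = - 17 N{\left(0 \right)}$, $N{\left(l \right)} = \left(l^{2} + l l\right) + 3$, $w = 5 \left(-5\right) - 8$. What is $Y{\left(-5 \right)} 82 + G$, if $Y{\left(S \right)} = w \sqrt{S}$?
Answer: $-204 - 2706 i \sqrt{5} \approx -204.0 - 6050.8 i$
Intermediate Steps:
$w = -33$ ($w = -25 - 8 = -33$)
$Y{\left(S \right)} = - 33 \sqrt{S}$
$N{\left(l \right)} = 3 + 2 l^{2}$ ($N{\left(l \right)} = \left(l^{2} + l^{2}\right) + 3 = 2 l^{2} + 3 = 3 + 2 l^{2}$)
$G = -204$ ($G = 4 \left(- 17 \left(3 + 2 \cdot 0^{2}\right)\right) = 4 \left(- 17 \left(3 + 2 \cdot 0\right)\right) = 4 \left(- 17 \left(3 + 0\right)\right) = 4 \left(\left(-17\right) 3\right) = 4 \left(-51\right) = -204$)
$Y{\left(-5 \right)} 82 + G = - 33 \sqrt{-5} \cdot 82 - 204 = - 33 i \sqrt{5} \cdot 82 - 204 = - 2706 i \sqrt{5} - 204 = -204 - 2706 i \sqrt{5}$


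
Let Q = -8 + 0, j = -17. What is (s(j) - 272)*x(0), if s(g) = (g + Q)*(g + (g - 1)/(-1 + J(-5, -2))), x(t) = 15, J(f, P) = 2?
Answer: 9045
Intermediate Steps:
Q = -8
s(g) = (-1 + 2*g)*(-8 + g) (s(g) = (g - 8)*(g + (g - 1)/(-1 + 2)) = (-8 + g)*(g + (-1 + g)/1) = (-8 + g)*(g + (-1 + g)*1) = (-8 + g)*(g + (-1 + g)) = (-8 + g)*(-1 + 2*g) = (-1 + 2*g)*(-8 + g))
(s(j) - 272)*x(0) = ((8 - 17*(-17) + 2*(-17)²) - 272)*15 = ((8 + 289 + 2*289) - 272)*15 = ((8 + 289 + 578) - 272)*15 = (875 - 272)*15 = 603*15 = 9045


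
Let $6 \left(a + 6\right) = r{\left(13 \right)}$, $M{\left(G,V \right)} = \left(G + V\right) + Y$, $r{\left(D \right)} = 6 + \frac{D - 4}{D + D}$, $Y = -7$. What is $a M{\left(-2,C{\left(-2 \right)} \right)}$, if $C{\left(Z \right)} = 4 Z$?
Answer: $\frac{4369}{52} \approx 84.019$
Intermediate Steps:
$r{\left(D \right)} = 6 + \frac{-4 + D}{2 D}$
$M{\left(G,V \right)} = -7 + G + V$ ($M{\left(G,V \right)} = \left(G + V\right) - 7 = -7 + G + V$)
$a = - \frac{257}{52}$ ($a = -6 + \frac{\frac{13}{2} - \frac{2}{13}}{6} = -6 + \frac{1}{6} \cdot \frac{165}{26} = -6 + \frac{55}{52} = - \frac{257}{52} \approx -4.9423$)
$a M{\left(-2,C{\left(-2 \right)} \right)} = - \frac{257 \left(-7 - 2 + 4 \left(-2\right)\right)}{52} = - \frac{257 \left(-7 - 2 - 8\right)}{52} = \left(- \frac{257}{52}\right) \left(-17\right) = \frac{4369}{52}$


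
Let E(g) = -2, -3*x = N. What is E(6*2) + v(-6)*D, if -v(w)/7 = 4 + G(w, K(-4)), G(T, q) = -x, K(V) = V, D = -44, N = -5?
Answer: 2150/3 ≈ 716.67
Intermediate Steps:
x = 5/3 (x = -⅓*(-5) = 5/3 ≈ 1.6667)
G(T, q) = -5/3 (G(T, q) = -1*5/3 = -5/3)
v(w) = -49/3 (v(w) = -7*(4 - 5/3) = -7*7/3 = -49/3)
E(6*2) + v(-6)*D = -2 - 49/3*(-44) = -2 + 2156/3 = 2150/3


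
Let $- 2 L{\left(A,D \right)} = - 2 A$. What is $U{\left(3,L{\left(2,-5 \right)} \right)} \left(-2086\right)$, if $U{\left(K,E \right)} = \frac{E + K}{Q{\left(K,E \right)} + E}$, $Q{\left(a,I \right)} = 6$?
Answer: $- \frac{5215}{4} \approx -1303.8$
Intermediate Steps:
$L{\left(A,D \right)} = A$ ($L{\left(A,D \right)} = - \frac{\left(-2\right) A}{2} = A$)
$U{\left(K,E \right)} = \frac{E + K}{6 + E}$
$U{\left(3,L{\left(2,-5 \right)} \right)} \left(-2086\right) = \frac{2 + 3}{6 + 2} \left(-2086\right) = \frac{1}{8} \cdot 5 \left(-2086\right) = \frac{5}{8} \left(-2086\right) = - \frac{5215}{4}$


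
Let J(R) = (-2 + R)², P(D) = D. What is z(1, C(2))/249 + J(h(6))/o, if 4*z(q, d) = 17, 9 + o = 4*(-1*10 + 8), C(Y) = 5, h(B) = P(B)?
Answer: -15647/16932 ≈ -0.92411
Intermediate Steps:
h(B) = B
o = -17 (o = -9 + 4*(-1*10 + 8) = -9 + 4*(-10 + 8) = -9 + 4*(-2) = -9 - 8 = -17)
z(q, d) = 17/4 (z(q, d) = (¼)*17 = 17/4)
z(1, C(2))/249 + J(h(6))/o = (17/4)/249 + (-2 + 6)²/(-17) = (17/4)*(1/249) + 4²*(-1/17) = 17/996 + 16*(-1/17) = 17/996 - 16/17 = -15647/16932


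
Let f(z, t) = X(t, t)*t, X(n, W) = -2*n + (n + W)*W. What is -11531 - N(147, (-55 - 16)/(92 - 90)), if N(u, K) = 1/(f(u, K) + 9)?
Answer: -4242912163/367957 ≈ -11531.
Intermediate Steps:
X(n, W) = -2*n + W*(W + n) (X(n, W) = -2*n + (W + n)*W = -2*n + W*(W + n))
f(z, t) = t*(-2*t + 2*t²) (f(z, t) = (t² - 2*t + t*t)*t = (t² - 2*t + t²)*t = (-2*t + 2*t²)*t = t*(-2*t + 2*t²))
N(u, K) = 1/(9 + 2*K²*(-1 + K)) (N(u, K) = 1/(2*K²*(-1 + K) + 9) = 1/(9 + 2*K²*(-1 + K)))
-11531 - N(147, (-55 - 16)/(92 - 90)) = -11531 - 1/(9 + 2*((-55 - 16)/(92 - 90))²*(-1 + (-55 - 16)/(92 - 90))) = -11531 - 1/(9 + 2*(-71/2)²*(-1 - 71/2)) = -11531 - 1/(9 + 2*(5041/4)*(-73/2)) = -11531 - 1/(9 - 367993/4) = -11531 - 1/(-367957/4) = -11531 - 1*(-4/367957) = -11531 + 4/367957 = -4242912163/367957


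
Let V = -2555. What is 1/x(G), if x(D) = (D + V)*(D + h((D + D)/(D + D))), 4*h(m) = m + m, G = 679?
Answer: -1/1274742 ≈ -7.8447e-7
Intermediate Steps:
h(m) = m/2 (h(m) = (m + m)/4 = (2*m)/4 = m/2)
x(D) = (1/2 + D)*(-2555 + D) (x(D) = (D - 2555)*(D + ((D + D)/(D + D))/2) = (-2555 + D)*(D + ((2*D)/((2*D)))/2) = (-2555 + D)*(D + ((2*D)*(1/(2*D)))/2) = (-2555 + D)*(D + (1/2)*1) = (-2555 + D)*(D + 1/2) = (-2555 + D)*(1/2 + D) = (1/2 + D)*(-2555 + D))
1/x(G) = 1/(-2555/2 + 679**2 - 5109/2*679) = 1/(-2555/2 + 461041 - 3469011/2) = 1/(-1274742) = -1/1274742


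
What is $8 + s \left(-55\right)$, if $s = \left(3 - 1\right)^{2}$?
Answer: $-212$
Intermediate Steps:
$s = 4$ ($s = \left(3 - 1\right)^{2} = 2^{2} = 4$)
$8 + s \left(-55\right) = 8 + 4 \left(-55\right) = 8 - 220 = -212$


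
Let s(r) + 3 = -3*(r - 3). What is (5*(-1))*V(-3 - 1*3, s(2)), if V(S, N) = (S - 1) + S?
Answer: 65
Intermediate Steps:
s(r) = 6 - 3*r (s(r) = -3 - 3*(r - 3) = -3 - 3*(-3 + r) = -3 + (9 - 3*r) = 6 - 3*r)
V(S, N) = -1 + 2*S (V(S, N) = (-1 + S) + S = -1 + 2*S)
(5*(-1))*V(-3 - 1*3, s(2)) = (5*(-1))*(-1 + 2*(-3 - 1*3)) = -5*(-1 + 2*(-3 - 3)) = -5*(-1 + 2*(-6)) = -5*(-1 - 12) = -5*(-13) = 65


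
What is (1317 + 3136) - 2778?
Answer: 1675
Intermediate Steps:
(1317 + 3136) - 2778 = 4453 - 2778 = 1675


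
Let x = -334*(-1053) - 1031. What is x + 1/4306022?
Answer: 1509997040763/4306022 ≈ 3.5067e+5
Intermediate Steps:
x = 350671 (x = 351702 - 1031 = 350671)
x + 1/4306022 = 350671 + 1/4306022 = 1509997040763/4306022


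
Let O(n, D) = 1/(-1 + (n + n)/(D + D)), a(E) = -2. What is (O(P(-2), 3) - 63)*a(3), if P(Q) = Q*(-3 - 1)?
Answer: 624/5 ≈ 124.80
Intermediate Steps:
P(Q) = -4*Q (P(Q) = Q*(-4) = -4*Q)
O(n, D) = 1/(-1 + n/D) (O(n, D) = 1/(-1 + (2*n)/((2*D))) = 1/(-1 + (2*n)*(1/(2*D))) = 1/(-1 + n/D))
(O(P(-2), 3) - 63)*a(3) = (3/(-4*(-2) - 1*3) - 63)*(-2) = (3/(8 - 3) - 63)*(-2) = (3/5 - 63)*(-2) = (3*(⅕) - 63)*(-2) = (⅗ - 63)*(-2) = -312/5*(-2) = 624/5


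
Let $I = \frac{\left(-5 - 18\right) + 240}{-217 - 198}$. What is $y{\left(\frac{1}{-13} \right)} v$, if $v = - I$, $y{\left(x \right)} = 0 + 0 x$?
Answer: $0$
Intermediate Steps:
$y{\left(x \right)} = 0$ ($y{\left(x \right)} = 0 + 0 = 0$)
$I = - \frac{217}{415}$ ($I = \frac{\left(-5 - 18\right) + 240}{-415} = \left(-23 + 240\right) \left(- \frac{1}{415}\right) = 217 \left(- \frac{1}{415}\right) = - \frac{217}{415} \approx -0.52289$)
$v = \frac{217}{415}$ ($v = \left(-1\right) \left(- \frac{217}{415}\right) = \frac{217}{415} \approx 0.52289$)
$y{\left(\frac{1}{-13} \right)} v = 0 \cdot \frac{217}{415} = 0$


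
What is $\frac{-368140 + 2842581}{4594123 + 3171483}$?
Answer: $\frac{2474441}{7765606} \approx 0.31864$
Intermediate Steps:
$\frac{-368140 + 2842581}{4594123 + 3171483} = \frac{2474441}{7765606}$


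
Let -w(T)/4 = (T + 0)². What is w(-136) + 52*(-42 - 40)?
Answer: -78248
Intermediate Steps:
w(T) = -4*T² (w(T) = -4*(T + 0)² = -4*T²)
w(-136) + 52*(-42 - 40) = -4*(-136)² + 52*(-42 - 40) = -4*18496 + 52*(-82) = -73984 - 4264 = -78248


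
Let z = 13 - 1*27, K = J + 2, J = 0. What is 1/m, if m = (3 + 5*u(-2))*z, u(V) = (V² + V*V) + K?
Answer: -1/742 ≈ -0.0013477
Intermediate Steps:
K = 2 (K = 0 + 2 = 2)
z = -14 (z = 13 - 27 = -14)
u(V) = 2 + 2*V² (u(V) = (V² + V*V) + 2 = (V² + V²) + 2 = 2*V² + 2 = 2 + 2*V²)
m = -742 (m = (3 + 5*(2 + 2*(-2)²))*(-14) = (3 + 5*(2 + 2*4))*(-14) = (3 + 5*(2 + 8))*(-14) = (3 + 5*10)*(-14) = (3 + 50)*(-14) = 53*(-14) = -742)
1/m = 1/(-742) = -1/742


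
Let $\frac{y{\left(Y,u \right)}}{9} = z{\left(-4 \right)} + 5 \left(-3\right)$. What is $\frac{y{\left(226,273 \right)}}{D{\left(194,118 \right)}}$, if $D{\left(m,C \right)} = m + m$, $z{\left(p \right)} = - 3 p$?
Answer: $- \frac{27}{388} \approx -0.069588$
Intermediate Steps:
$D{\left(m,C \right)} = 2 m$
$y{\left(Y,u \right)} = -27$ ($y{\left(Y,u \right)} = 9 \left(\left(-3\right) \left(-4\right) + 5 \left(-3\right)\right) = 9 \left(12 - 15\right) = 9 \left(-3\right) = -27$)
$\frac{y{\left(226,273 \right)}}{D{\left(194,118 \right)}} = - \frac{27}{2 \cdot 194} = - \frac{27}{388}$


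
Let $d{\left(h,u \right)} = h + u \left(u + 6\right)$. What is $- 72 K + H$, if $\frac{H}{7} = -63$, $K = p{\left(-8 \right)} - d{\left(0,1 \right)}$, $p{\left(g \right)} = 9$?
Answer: $-585$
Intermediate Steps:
$d{\left(h,u \right)} = h + u \left(6 + u\right)$
$K = 2$ ($K = 9 - \left(0 + 1^{2} + 6 \cdot 1\right) = 9 - \left(0 + 1 + 6\right) = 9 - 7 = 2$)
$H = -441$ ($H = 7 \left(-63\right) = -441$)
$- 72 K + H = \left(-72\right) 2 - 441 = -144 - 441 = -585$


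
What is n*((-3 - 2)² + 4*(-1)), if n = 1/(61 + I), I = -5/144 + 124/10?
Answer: 15120/52823 ≈ 0.28624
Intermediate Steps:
I = 8903/720 (I = -5*1/144 + 124*(⅒) = -5/144 + 62/5 = 8903/720 ≈ 12.365)
n = 720/52823 (n = 1/(61 + 8903/720) = 1/(52823/720) = 720/52823 ≈ 0.013630)
n*((-3 - 2)² + 4*(-1)) = 720*((-3 - 2)² + 4*(-1))/52823 = 720*((-5)² - 4)/52823 = 720*(25 - 4)/52823 = (720/52823)*21 = 15120/52823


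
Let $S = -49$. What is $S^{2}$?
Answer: $2401$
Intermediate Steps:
$S^{2} = \left(-49\right)^{2} = 2401$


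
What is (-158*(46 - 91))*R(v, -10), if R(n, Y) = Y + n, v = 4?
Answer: -42660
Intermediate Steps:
(-158*(46 - 91))*R(v, -10) = (-158*(46 - 91))*(-10 + 4) = -158*(-45)*(-6) = 7110*(-6) = -42660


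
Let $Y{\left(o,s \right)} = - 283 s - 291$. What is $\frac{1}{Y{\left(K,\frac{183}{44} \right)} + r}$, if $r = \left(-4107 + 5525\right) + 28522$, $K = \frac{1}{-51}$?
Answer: $\frac{44}{1252767} \approx 3.5122 \cdot 10^{-5}$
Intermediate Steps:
$K = - \frac{1}{51} \approx -0.019608$
$r = 29940$ ($r = 1418 + 28522 = 29940$)
$Y{\left(o,s \right)} = -291 - 283 s$
$\frac{1}{Y{\left(K,\frac{183}{44} \right)} + r} = \frac{1}{\left(-291 - 283 \cdot \frac{183}{44}\right) + 29940} = \frac{1}{\left(-291 - 283 \cdot 183 \cdot \frac{1}{44}\right) + 29940} = \frac{1}{\left(-291 - \frac{51789}{44}\right) + 29940} = \frac{1}{- \frac{64593}{44} + 29940} = \frac{1}{\frac{1252767}{44}} = \frac{44}{1252767}$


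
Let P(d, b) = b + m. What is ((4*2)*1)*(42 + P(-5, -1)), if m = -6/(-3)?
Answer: 344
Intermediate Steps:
m = 2 (m = -6*(-1/3) = 2)
P(d, b) = 2 + b (P(d, b) = b + 2 = 2 + b)
((4*2)*1)*(42 + P(-5, -1)) = ((4*2)*1)*(42 + (2 - 1)) = (8*1)*(42 + 1) = 8*43 = 344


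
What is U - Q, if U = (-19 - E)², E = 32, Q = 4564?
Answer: -1963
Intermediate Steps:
U = 2601 (U = (-19 - 1*32)² = (-19 - 32)² = (-51)² = 2601)
U - Q = 2601 - 1*4564 = 2601 - 4564 = -1963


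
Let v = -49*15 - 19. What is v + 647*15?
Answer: 8951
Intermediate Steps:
v = -754 (v = -735 - 19 = -754)
v + 647*15 = -754 + 647*15 = -754 + 9705 = 8951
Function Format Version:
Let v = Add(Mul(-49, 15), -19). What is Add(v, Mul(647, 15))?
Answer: 8951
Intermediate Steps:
v = -754 (v = Add(-735, -19) = -754)
Add(v, Mul(647, 15)) = Add(-754, Mul(647, 15)) = Add(-754, 9705) = 8951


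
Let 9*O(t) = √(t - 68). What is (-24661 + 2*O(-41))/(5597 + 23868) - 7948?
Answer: -234212481/29465 + 2*I*√109/265185 ≈ -7948.8 + 7.874e-5*I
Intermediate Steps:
O(t) = √(-68 + t)/9 (O(t) = √(t - 68)/9 = √(-68 + t)/9)
(-24661 + 2*O(-41))/(5597 + 23868) - 7948 = (-24661 + 2*(√(-68 - 41)/9))/(5597 + 23868) - 7948 = (-24661 + 2*(√(-109)/9))/29465 - 7948 = (-24661 + 2*((I*√109)/9))*(1/29465) - 7948 = (-24661 + 2*(I*√109/9))*(1/29465) - 7948 = (-24661 + 2*I*√109/9)*(1/29465) - 7948 = (-24661/29465 + 2*I*√109/265185) - 7948 = -234212481/29465 + 2*I*√109/265185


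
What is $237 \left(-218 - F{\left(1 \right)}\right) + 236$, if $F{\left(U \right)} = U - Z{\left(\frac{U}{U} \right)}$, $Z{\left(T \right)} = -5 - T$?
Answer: $-53089$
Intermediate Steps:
$F{\left(U \right)} = 6 + U$ ($F{\left(U \right)} = U - \left(-5 - \frac{U}{U}\right) = U - \left(-5 - 1\right) = U - -6 = U + 6 = 6 + U$)
$237 \left(-218 - F{\left(1 \right)}\right) + 236 = 237 \left(-218 - \left(6 + 1\right)\right) + 236 = 237 \left(-218 - 7\right) + 236 = 237 \left(-225\right) + 236 = -53325 + 236 = -53089$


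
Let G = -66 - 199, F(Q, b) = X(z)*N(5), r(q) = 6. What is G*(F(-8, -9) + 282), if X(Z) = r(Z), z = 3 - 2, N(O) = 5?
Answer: -82680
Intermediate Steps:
z = 1
X(Z) = 6
F(Q, b) = 30 (F(Q, b) = 6*5 = 30)
G = -265
G*(F(-8, -9) + 282) = -265*(30 + 282) = -265*312 = -82680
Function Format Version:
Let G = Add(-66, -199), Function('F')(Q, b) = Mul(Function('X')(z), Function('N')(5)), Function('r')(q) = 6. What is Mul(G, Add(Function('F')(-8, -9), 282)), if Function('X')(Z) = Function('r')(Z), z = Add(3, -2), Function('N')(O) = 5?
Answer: -82680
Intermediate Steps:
z = 1
Function('X')(Z) = 6
Function('F')(Q, b) = 30 (Function('F')(Q, b) = Mul(6, 5) = 30)
G = -265
Mul(G, Add(Function('F')(-8, -9), 282)) = Mul(-265, Add(30, 282)) = Mul(-265, 312) = -82680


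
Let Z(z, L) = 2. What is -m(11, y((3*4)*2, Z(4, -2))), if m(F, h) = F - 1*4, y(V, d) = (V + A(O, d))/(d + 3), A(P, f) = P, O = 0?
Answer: -7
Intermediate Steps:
y(V, d) = V/(3 + d) (y(V, d) = (V + 0)/(d + 3) = V/(3 + d))
m(F, h) = -4 + F (m(F, h) = F - 4 = -4 + F)
-m(11, y((3*4)*2, Z(4, -2))) = -(-4 + 11) = -1*7 = -7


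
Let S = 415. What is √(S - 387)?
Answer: 2*√7 ≈ 5.2915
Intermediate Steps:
√(S - 387) = √(415 - 387) = √28 = 2*√7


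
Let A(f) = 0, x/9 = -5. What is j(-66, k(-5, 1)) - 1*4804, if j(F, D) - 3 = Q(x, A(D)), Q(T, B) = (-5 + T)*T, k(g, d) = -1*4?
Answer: -2551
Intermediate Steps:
x = -45 (x = 9*(-5) = -45)
k(g, d) = -4
Q(T, B) = T*(-5 + T)
j(F, D) = 2253 (j(F, D) = 3 - 45*(-5 - 45) = 3 - 45*(-50) = 3 + 2250 = 2253)
j(-66, k(-5, 1)) - 1*4804 = 2253 - 1*4804 = 2253 - 4804 = -2551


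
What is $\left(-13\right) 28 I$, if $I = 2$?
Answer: $-728$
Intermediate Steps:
$\left(-13\right) 28 I = \left(-13\right) 28 \cdot 2 = \left(-364\right) 2 = -728$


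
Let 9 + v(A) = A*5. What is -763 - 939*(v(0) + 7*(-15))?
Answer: 106283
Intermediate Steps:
v(A) = -9 + 5*A (v(A) = -9 + A*5 = -9 + 5*A)
-763 - 939*(v(0) + 7*(-15)) = -763 - 939*((-9 + 5*0) + 7*(-15)) = -763 - 939*((-9 + 0) - 105) = -763 - 939*(-9 - 105) = -763 - 939*(-114) = -763 + 107046 = 106283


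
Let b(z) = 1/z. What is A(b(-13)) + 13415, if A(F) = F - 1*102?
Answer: 173068/13 ≈ 13313.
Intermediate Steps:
A(F) = -102 + F (A(F) = F - 102 = -102 + F)
A(b(-13)) + 13415 = (-102 + 1/(-13)) + 13415 = (-102 - 1/13) + 13415 = -1327/13 + 13415 = 173068/13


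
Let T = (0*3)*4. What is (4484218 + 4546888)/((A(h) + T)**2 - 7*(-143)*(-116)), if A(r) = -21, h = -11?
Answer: -1290158/16525 ≈ -78.073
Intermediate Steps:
T = 0 (T = 0*4 = 0)
(4484218 + 4546888)/((A(h) + T)**2 - 7*(-143)*(-116)) = (4484218 + 4546888)/((-21 + 0)**2 - 7*(-143)*(-116)) = 9031106/((-21)**2 + 1001*(-116)) = 9031106/(441 - 116116) = 9031106/(-115675) = 9031106*(-1/115675) = -1290158/16525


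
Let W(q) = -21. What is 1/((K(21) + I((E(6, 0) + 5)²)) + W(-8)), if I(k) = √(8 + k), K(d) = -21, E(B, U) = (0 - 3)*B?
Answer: -14/529 - √177/1587 ≈ -0.034848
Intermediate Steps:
E(B, U) = -3*B
1/((K(21) + I((E(6, 0) + 5)²)) + W(-8)) = 1/((-21 + √(8 + (-3*6 + 5)²)) - 21) = 1/((-21 + √(8 + (-18 + 5)²)) - 21) = 1/((-21 + √(8 + (-13)²)) - 21) = 1/((-21 + √(8 + 169)) - 21) = 1/((-21 + √177) - 21) = 1/(-42 + √177)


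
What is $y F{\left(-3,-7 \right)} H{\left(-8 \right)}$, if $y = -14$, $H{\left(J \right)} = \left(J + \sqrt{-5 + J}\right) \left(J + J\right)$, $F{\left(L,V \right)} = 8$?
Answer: $-14336 + 1792 i \sqrt{13} \approx -14336.0 + 6461.1 i$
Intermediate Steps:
$H{\left(J \right)} = 2 J \left(J + \sqrt{-5 + J}\right)$ ($H{\left(J \right)} = \left(J + \sqrt{-5 + J}\right) 2 J = 2 J \left(J + \sqrt{-5 + J}\right)$)
$y F{\left(-3,-7 \right)} H{\left(-8 \right)} = \left(-14\right) 8 \cdot 2 \left(-8\right) \left(-8 + \sqrt{-5 - 8}\right) = - 112 \cdot 2 \left(-8\right) \left(-8 + \sqrt{-13}\right) = - 112 \cdot 2 \left(-8\right) \left(-8 + i \sqrt{13}\right) = - 112 \left(128 - 16 i \sqrt{13}\right) = -14336 + 1792 i \sqrt{13}$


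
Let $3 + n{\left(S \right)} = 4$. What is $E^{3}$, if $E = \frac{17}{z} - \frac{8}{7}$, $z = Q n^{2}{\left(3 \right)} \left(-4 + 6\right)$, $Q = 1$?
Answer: $\frac{1092727}{2744} \approx 398.22$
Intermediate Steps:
$n{\left(S \right)} = 1$ ($n{\left(S \right)} = -3 + 4 = 1$)
$z = 2$ ($z = 1 \cdot 1^{2} \left(-4 + 6\right) = 1 \cdot 1 \cdot 2 = 1 \cdot 2 = 2$)
$E = \frac{103}{14}$ ($E = \frac{17}{2} - \frac{8}{7} = \frac{103}{14} \approx 7.3571$)
$E^{3} = \left(\frac{103}{14}\right)^{3} = \frac{1092727}{2744}$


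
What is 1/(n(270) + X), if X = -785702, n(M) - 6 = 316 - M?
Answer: -1/785650 ≈ -1.2728e-6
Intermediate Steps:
n(M) = 322 - M (n(M) = 6 + (316 - M) = 322 - M)
1/(n(270) + X) = 1/((322 - 1*270) - 785702) = 1/((322 - 270) - 785702) = 1/(52 - 785702) = 1/(-785650) = -1/785650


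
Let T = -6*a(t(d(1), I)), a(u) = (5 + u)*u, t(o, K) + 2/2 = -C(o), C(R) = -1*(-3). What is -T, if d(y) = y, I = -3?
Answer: -24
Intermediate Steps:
C(R) = 3
t(o, K) = -4 (t(o, K) = -1 - 1*3 = -1 - 3 = -4)
a(u) = u*(5 + u)
T = 24 (T = -(-24)*(5 - 4) = -(-24) = -6*(-4) = 24)
-T = -1*24 = -24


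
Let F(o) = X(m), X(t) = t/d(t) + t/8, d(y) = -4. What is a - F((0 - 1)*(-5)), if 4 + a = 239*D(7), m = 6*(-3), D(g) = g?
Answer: 6667/4 ≈ 1666.8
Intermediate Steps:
m = -18
X(t) = -t/8 (X(t) = t/(-4) + t/8 = t*(-¼) + t*(⅛) = -t/4 + t/8 = -t/8)
a = 1669 (a = -4 + 239*7 = -4 + 1673 = 1669)
F(o) = 9/4 (F(o) = -⅛*(-18) = 9/4)
a - F((0 - 1)*(-5)) = 1669 - 1*9/4 = 1669 - 9/4 = 6667/4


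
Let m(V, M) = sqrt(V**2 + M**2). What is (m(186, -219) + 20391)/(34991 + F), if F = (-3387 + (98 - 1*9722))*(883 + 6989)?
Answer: -20391/102387601 - 3*sqrt(9173)/102387601 ≈ -0.00020196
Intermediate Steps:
m(V, M) = sqrt(M**2 + V**2)
F = -102422592 (F = (-3387 + (98 - 9722))*7872 = (-3387 - 9624)*7872 = -13011*7872 = -102422592)
(m(186, -219) + 20391)/(34991 + F) = (sqrt((-219)**2 + 186**2) + 20391)/(34991 - 102422592) = (sqrt(47961 + 34596) + 20391)/(-102387601) = (sqrt(82557) + 20391)*(-1/102387601) = (3*sqrt(9173) + 20391)*(-1/102387601) = (20391 + 3*sqrt(9173))*(-1/102387601) = -20391/102387601 - 3*sqrt(9173)/102387601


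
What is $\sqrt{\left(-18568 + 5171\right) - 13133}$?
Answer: $i \sqrt{26530} \approx 162.88 i$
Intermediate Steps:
$\sqrt{\left(-18568 + 5171\right) - 13133} = \sqrt{-13397 - 13133} = \sqrt{-26530} = i \sqrt{26530}$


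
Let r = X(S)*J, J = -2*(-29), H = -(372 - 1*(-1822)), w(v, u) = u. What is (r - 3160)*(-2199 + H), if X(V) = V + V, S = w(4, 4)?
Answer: 11843528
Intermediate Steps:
S = 4
H = -2194 (H = -(372 + 1822) = -1*2194 = -2194)
X(V) = 2*V
J = 58
r = 464 (r = (2*4)*58 = 8*58 = 464)
(r - 3160)*(-2199 + H) = (464 - 3160)*(-2199 - 2194) = -2696*(-4393) = 11843528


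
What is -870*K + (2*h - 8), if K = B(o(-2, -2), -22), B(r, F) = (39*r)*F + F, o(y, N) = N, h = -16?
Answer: -1473820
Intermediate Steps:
B(r, F) = F + 39*F*r (B(r, F) = 39*F*r + F = F + 39*F*r)
K = 1694 (K = -22*(1 + 39*(-2)) = -22*(1 - 78) = -22*(-77) = 1694)
-870*K + (2*h - 8) = -870*1694 + (2*(-16) - 8) = -1473780 + (-32 - 8) = -1473780 - 40 = -1473820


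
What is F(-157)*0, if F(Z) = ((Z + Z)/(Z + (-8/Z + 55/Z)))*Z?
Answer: 0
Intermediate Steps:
F(Z) = 2*Z**2/(Z + 47/Z) (F(Z) = ((2*Z)/(Z + 47/Z))*Z = (2*Z/(Z + 47/Z))*Z = 2*Z**2/(Z + 47/Z))
F(-157)*0 = (2*(-157)**3/(47 + (-157)**2))*0 = (2*(-3869893)/(47 + 24649))*0 = (2*(-3869893)/24696)*0 = (2*(-3869893)*(1/24696))*0 = -3869893/12348*0 = 0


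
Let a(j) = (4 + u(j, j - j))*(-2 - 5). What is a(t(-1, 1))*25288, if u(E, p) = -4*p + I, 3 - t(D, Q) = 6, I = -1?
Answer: -531048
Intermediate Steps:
t(D, Q) = -3 (t(D, Q) = 3 - 1*6 = 3 - 6 = -3)
u(E, p) = -1 - 4*p (u(E, p) = -4*p - 1 = -1 - 4*p)
a(j) = -21 (a(j) = (4 + (-1 - 4*(j - j)))*(-2 - 5) = (4 + (-1 - 4*0))*(-7) = (4 + (-1 + 0))*(-7) = (4 - 1)*(-7) = 3*(-7) = -21)
a(t(-1, 1))*25288 = -21*25288 = -531048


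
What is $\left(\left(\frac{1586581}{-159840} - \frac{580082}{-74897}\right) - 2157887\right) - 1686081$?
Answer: $- \frac{46018229249802917}{11971536480} \approx -3.844 \cdot 10^{6}$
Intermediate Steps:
$\left(\left(\frac{1586581}{-159840} - \frac{580082}{-74897}\right) - 2157887\right) - 1686081 = \left(\left(1586581 \left(- \frac{1}{159840}\right) - - \frac{580082}{74897}\right) - 2157887\right) - 1686081 = \left(\left(- \frac{1586581}{159840} + \frac{580082}{74897}\right) - 2157887\right) - 1686081 = \left(- \frac{26109850277}{11971536480} - 2157887\right) - 1686081 = - \frac{25833249050068037}{11971536480} - 1686081 = - \frac{46018229249802917}{11971536480}$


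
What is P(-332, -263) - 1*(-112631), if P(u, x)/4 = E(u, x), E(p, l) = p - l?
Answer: 112355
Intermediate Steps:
P(u, x) = -4*x + 4*u (P(u, x) = 4*(u - x) = -4*x + 4*u)
P(-332, -263) - 1*(-112631) = (-4*(-263) + 4*(-332)) - 1*(-112631) = (1052 - 1328) + 112631 = -276 + 112631 = 112355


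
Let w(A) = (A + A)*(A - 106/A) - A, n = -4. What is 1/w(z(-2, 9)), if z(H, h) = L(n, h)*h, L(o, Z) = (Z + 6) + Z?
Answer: 1/92884 ≈ 1.0766e-5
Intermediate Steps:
L(o, Z) = 6 + 2*Z (L(o, Z) = (6 + Z) + Z = 6 + 2*Z)
z(H, h) = h*(6 + 2*h) (z(H, h) = (6 + 2*h)*h = h*(6 + 2*h))
w(A) = -A + 2*A*(A - 106/A) (w(A) = (2*A)*(A - 106/A) - A = 2*A*(A - 106/A) - A = -A + 2*A*(A - 106/A))
1/w(z(-2, 9)) = 1/(-212 - 2*9*(3 + 9) + 2*(2*9*(3 + 9))**2) = 1/(-212 - 2*9*12 + 2*(2*9*12)**2) = 1/(-212 - 1*216 + 2*216**2) = 1/(-212 - 216 + 2*46656) = 1/(-212 - 216 + 93312) = 1/92884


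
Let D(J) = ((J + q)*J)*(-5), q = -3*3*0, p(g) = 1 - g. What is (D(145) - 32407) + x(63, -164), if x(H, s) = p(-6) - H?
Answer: -137588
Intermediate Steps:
q = 0 (q = -9*0 = 0)
x(H, s) = 7 - H (x(H, s) = (1 - 1*(-6)) - H = (1 + 6) - H = 7 - H)
D(J) = -5*J² (D(J) = ((J + 0)*J)*(-5) = (J*J)*(-5) = J²*(-5) = -5*J²)
(D(145) - 32407) + x(63, -164) = (-5*145² - 32407) + (7 - 1*63) = (-5*21025 - 32407) + (7 - 63) = (-105125 - 32407) - 56 = -137532 - 56 = -137588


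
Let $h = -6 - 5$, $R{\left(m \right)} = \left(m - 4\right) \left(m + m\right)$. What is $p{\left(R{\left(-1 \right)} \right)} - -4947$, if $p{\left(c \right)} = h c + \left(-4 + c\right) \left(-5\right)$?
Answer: $4807$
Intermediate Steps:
$R{\left(m \right)} = 2 m \left(-4 + m\right)$ ($R{\left(m \right)} = \left(-4 + m\right) 2 m = 2 m \left(-4 + m\right)$)
$h = -11$ ($h = -6 - 5 = -11$)
$p{\left(c \right)} = 20 - 16 c$ ($p{\left(c \right)} = - 11 c + \left(-4 + c\right) \left(-5\right) = - 11 c - \left(-20 + 5 c\right) = 20 - 16 c$)
$p{\left(R{\left(-1 \right)} \right)} - -4947 = \left(20 - 16 \cdot 2 \left(-1\right) \left(-4 - 1\right)\right) - -4947 = \left(20 - 16 \cdot 2 \left(-1\right) \left(-5\right)\right) + 4947 = \left(20 - 160\right) + 4947 = -140 + 4947 = 4807$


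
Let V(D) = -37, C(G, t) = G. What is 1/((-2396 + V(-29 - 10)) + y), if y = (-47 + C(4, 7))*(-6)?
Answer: -1/2175 ≈ -0.00045977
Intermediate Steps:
y = 258 (y = (-47 + 4)*(-6) = -43*(-6) = 258)
1/((-2396 + V(-29 - 10)) + y) = 1/((-2396 - 37) + 258) = 1/(-2433 + 258) = 1/(-2175) = -1/2175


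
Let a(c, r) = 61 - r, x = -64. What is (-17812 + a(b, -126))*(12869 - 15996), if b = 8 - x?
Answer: 55113375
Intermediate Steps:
b = 72 (b = 8 - 1*(-64) = 8 + 64 = 72)
(-17812 + a(b, -126))*(12869 - 15996) = (-17812 + (61 - 1*(-126)))*(12869 - 15996) = (-17812 + (61 + 126))*(-3127) = (-17812 + 187)*(-3127) = -17625*(-3127) = 55113375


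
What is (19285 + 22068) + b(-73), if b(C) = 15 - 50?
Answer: 41318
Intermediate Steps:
b(C) = -35
(19285 + 22068) + b(-73) = (19285 + 22068) - 35 = 41353 - 35 = 41318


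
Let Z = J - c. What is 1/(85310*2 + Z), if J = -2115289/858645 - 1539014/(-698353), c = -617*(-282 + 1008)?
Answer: 599637311685/370912699038753983 ≈ 1.6167e-6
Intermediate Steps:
c = -447942 (c = -617*726 = -447942)
J = -155751742987/599637311685 (J = -2115289*1/858645 - 1539014*(-1/698353) = -2115289/858645 + 1539014/698353 = -155751742987/599637311685 ≈ -0.25974)
Z = 268602580919059283/599637311685 (Z = -155751742987/599637311685 - 1*(-447942) = -155751742987/599637311685 + 447942 = 268602580919059283/599637311685 ≈ 4.4794e+5)
1/(85310*2 + Z) = 1/(85310*2 + 268602580919059283/599637311685) = 1/(170620 + 268602580919059283/599637311685) = 1/(370912699038753983/599637311685) = 599637311685/370912699038753983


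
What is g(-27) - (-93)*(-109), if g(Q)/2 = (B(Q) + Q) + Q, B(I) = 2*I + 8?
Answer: -10337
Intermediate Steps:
B(I) = 8 + 2*I
g(Q) = 16 + 8*Q (g(Q) = 2*(((8 + 2*Q) + Q) + Q) = 2*((8 + 3*Q) + Q) = 2*(8 + 4*Q) = 16 + 8*Q)
g(-27) - (-93)*(-109) = (16 + 8*(-27)) - (-93)*(-109) = (16 - 216) - 1*10137 = -200 - 10137 = -10337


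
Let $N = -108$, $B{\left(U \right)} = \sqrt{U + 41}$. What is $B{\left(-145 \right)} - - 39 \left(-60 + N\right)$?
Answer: $-6552 + 2 i \sqrt{26} \approx -6552.0 + 10.198 i$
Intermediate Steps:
$B{\left(U \right)} = \sqrt{41 + U}$
$B{\left(-145 \right)} - - 39 \left(-60 + N\right) = \sqrt{41 - 145} - - 39 \left(-60 - 108\right) = \sqrt{-104} - \left(-39\right) \left(-168\right) = 2 i \sqrt{26} - 6552 = -6552 + 2 i \sqrt{26}$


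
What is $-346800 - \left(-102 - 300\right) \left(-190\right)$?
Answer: $-423180$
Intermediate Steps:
$-346800 - \left(-102 - 300\right) \left(-190\right) = -346800 - \left(-402\right) \left(-190\right) = -346800 - 76380 = -423180$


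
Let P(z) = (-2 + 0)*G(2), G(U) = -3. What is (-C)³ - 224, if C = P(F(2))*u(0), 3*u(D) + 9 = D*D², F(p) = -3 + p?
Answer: 5608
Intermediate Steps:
P(z) = 6 (P(z) = (-2 + 0)*(-3) = -2*(-3) = 6)
u(D) = -3 + D³/3 (u(D) = -3 + (D*D²)/3 = -3 + D³/3)
C = -18 (C = 6*(-3 + (⅓)*0³) = 6*(-3 + (⅓)*0) = 6*(-3 + 0) = 6*(-3) = -18)
(-C)³ - 224 = (-1*(-18))³ - 224 = 18³ - 224 = 5832 - 224 = 5608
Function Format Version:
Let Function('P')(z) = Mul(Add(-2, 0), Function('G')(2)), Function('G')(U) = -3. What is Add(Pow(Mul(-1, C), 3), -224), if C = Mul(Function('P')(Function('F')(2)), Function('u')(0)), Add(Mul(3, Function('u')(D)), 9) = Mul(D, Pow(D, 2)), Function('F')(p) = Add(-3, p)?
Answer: 5608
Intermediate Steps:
Function('P')(z) = 6 (Function('P')(z) = Mul(Add(-2, 0), -3) = Mul(-2, -3) = 6)
Function('u')(D) = Add(-3, Mul(Rational(1, 3), Pow(D, 3))) (Function('u')(D) = Add(-3, Mul(Rational(1, 3), Mul(D, Pow(D, 2)))) = Add(-3, Mul(Rational(1, 3), Pow(D, 3))))
C = -18 (C = Mul(6, Add(-3, Mul(Rational(1, 3), Pow(0, 3)))) = Mul(6, Add(-3, Mul(Rational(1, 3), 0))) = Mul(6, Add(-3, 0)) = Mul(6, -3) = -18)
Add(Pow(Mul(-1, C), 3), -224) = Add(Pow(Mul(-1, -18), 3), -224) = Add(Pow(18, 3), -224) = Add(5832, -224) = 5608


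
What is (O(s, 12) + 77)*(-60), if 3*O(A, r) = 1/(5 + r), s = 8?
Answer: -78560/17 ≈ -4621.2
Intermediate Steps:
O(A, r) = 1/(3*(5 + r))
(O(s, 12) + 77)*(-60) = (1/(3*(5 + 12)) + 77)*(-60) = ((⅓)/17 + 77)*(-60) = ((⅓)*(1/17) + 77)*(-60) = (1/51 + 77)*(-60) = (3928/51)*(-60) = -78560/17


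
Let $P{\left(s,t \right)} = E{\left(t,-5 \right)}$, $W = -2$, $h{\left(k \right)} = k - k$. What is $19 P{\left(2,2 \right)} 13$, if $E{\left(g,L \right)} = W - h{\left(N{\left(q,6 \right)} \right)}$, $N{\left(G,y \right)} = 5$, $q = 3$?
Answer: $-494$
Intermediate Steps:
$h{\left(k \right)} = 0$
$E{\left(g,L \right)} = -2$ ($E{\left(g,L \right)} = -2 - 0 = -2 + 0 = -2$)
$P{\left(s,t \right)} = -2$
$19 P{\left(2,2 \right)} 13 = 19 \left(-2\right) 13 = \left(-38\right) 13 = -494$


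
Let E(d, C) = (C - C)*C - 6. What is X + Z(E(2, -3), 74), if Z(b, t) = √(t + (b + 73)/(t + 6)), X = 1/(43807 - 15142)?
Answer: 1/28665 + √29935/20 ≈ 8.6509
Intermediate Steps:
X = 1/28665 ≈ 3.4886e-5
E(d, C) = -6 (E(d, C) = 0*C - 6 = 0 - 6 = -6)
Z(b, t) = √(t + (73 + b)/(6 + t))
X + Z(E(2, -3), 74) = 1/28665 + √((73 - 6 + 74*(6 + 74))/(6 + 74)) = 1/28665 + √((73 - 6 + 74*80)/80) = 1/28665 + √((73 - 6 + 5920)/80) = 1/28665 + √((1/80)*5987) = 1/28665 + √(5987/80) = 1/28665 + √29935/20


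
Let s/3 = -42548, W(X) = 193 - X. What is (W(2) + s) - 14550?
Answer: -142003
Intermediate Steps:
s = -127644 (s = 3*(-42548) = -127644)
(W(2) + s) - 14550 = ((193 - 1*2) - 127644) - 14550 = ((193 - 2) - 127644) - 14550 = (191 - 127644) - 14550 = -127453 - 14550 = -142003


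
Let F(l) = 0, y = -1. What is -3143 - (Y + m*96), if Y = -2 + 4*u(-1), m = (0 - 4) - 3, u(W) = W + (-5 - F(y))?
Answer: -2445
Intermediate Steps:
u(W) = -5 + W (u(W) = W + (-5 - 1*0) = W + (-5 + 0) = W - 5 = -5 + W)
m = -7 (m = -4 - 3 = -7)
Y = -26 (Y = -2 + 4*(-5 - 1) = -2 + 4*(-6) = -2 - 24 = -26)
-3143 - (Y + m*96) = -3143 - (-26 - 7*96) = -3143 - (-26 - 672) = -3143 - 1*(-698) = -3143 + 698 = -2445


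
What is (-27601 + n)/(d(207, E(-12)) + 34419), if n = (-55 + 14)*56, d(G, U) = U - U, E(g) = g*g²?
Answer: -4271/4917 ≈ -0.86862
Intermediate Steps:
E(g) = g³
d(G, U) = 0
n = -2296 (n = -41*56 = -2296)
(-27601 + n)/(d(207, E(-12)) + 34419) = (-27601 - 2296)/(0 + 34419) = -29897/34419 = -29897*1/34419 = -4271/4917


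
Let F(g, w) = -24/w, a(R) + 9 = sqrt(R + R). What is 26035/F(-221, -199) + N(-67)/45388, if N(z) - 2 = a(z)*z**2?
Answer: 58788167461/272328 + 4489*I*sqrt(134)/45388 ≈ 2.1587e+5 + 1.1449*I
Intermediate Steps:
a(R) = -9 + sqrt(2)*sqrt(R) (a(R) = -9 + sqrt(R + R) = -9 + sqrt(2*R) = -9 + sqrt(2)*sqrt(R))
N(z) = 2 + z**2*(-9 + sqrt(2)*sqrt(z)) (N(z) = 2 + (-9 + sqrt(2)*sqrt(z))*z**2 = 2 + z**2*(-9 + sqrt(2)*sqrt(z)))
26035/F(-221, -199) + N(-67)/45388 = 26035/((-24/(-199))) + (2 + (-67)**2*(-9 + sqrt(2)*sqrt(-67)))/45388 = 26035/((-24*(-1/199))) + (2 + 4489*(-9 + sqrt(2)*(I*sqrt(67))))*(1/45388) = 26035/(24/199) + (2 + 4489*(-9 + I*sqrt(134)))*(1/45388) = 26035*(199/24) + (2 + (-40401 + 4489*I*sqrt(134)))*(1/45388) = 5180965/24 + (-40399 + 4489*I*sqrt(134))*(1/45388) = 5180965/24 + (-40399/45388 + 4489*I*sqrt(134)/45388) = 58788167461/272328 + 4489*I*sqrt(134)/45388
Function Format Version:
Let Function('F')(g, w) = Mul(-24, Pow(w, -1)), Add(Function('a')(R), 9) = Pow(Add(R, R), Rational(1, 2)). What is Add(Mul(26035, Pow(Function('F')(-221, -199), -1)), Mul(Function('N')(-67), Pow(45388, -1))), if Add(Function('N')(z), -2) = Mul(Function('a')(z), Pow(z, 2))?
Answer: Add(Rational(58788167461, 272328), Mul(Rational(4489, 45388), I, Pow(134, Rational(1, 2)))) ≈ Add(2.1587e+5, Mul(1.1449, I))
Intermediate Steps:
Function('a')(R) = Add(-9, Mul(Pow(2, Rational(1, 2)), Pow(R, Rational(1, 2)))) (Function('a')(R) = Add(-9, Pow(Add(R, R), Rational(1, 2))) = Add(-9, Pow(Mul(2, R), Rational(1, 2))) = Add(-9, Mul(Pow(2, Rational(1, 2)), Pow(R, Rational(1, 2)))))
Function('N')(z) = Add(2, Mul(Pow(z, 2), Add(-9, Mul(Pow(2, Rational(1, 2)), Pow(z, Rational(1, 2)))))) (Function('N')(z) = Add(2, Mul(Add(-9, Mul(Pow(2, Rational(1, 2)), Pow(z, Rational(1, 2)))), Pow(z, 2))) = Add(2, Mul(Pow(z, 2), Add(-9, Mul(Pow(2, Rational(1, 2)), Pow(z, Rational(1, 2)))))))
Add(Mul(26035, Pow(Function('F')(-221, -199), -1)), Mul(Function('N')(-67), Pow(45388, -1))) = Add(Mul(26035, Pow(Mul(-24, Pow(-199, -1)), -1)), Mul(Add(2, Mul(Pow(-67, 2), Add(-9, Mul(Pow(2, Rational(1, 2)), Pow(-67, Rational(1, 2)))))), Pow(45388, -1))) = Add(Mul(26035, Pow(Mul(-24, Rational(-1, 199)), -1)), Mul(Add(2, Mul(4489, Add(-9, Mul(Pow(2, Rational(1, 2)), Mul(I, Pow(67, Rational(1, 2))))))), Rational(1, 45388))) = Add(Mul(26035, Pow(Rational(24, 199), -1)), Mul(Add(2, Mul(4489, Add(-9, Mul(I, Pow(134, Rational(1, 2)))))), Rational(1, 45388))) = Add(Mul(26035, Rational(199, 24)), Mul(Add(2, Add(-40401, Mul(4489, I, Pow(134, Rational(1, 2))))), Rational(1, 45388))) = Add(Rational(5180965, 24), Mul(Add(-40399, Mul(4489, I, Pow(134, Rational(1, 2)))), Rational(1, 45388))) = Add(Rational(5180965, 24), Add(Rational(-40399, 45388), Mul(Rational(4489, 45388), I, Pow(134, Rational(1, 2))))) = Add(Rational(58788167461, 272328), Mul(Rational(4489, 45388), I, Pow(134, Rational(1, 2))))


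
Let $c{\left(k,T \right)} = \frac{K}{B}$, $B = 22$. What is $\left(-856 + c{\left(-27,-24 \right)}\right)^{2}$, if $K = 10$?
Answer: $\frac{88566921}{121} \approx 7.3196 \cdot 10^{5}$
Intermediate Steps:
$c{\left(k,T \right)} = \frac{5}{11}$ ($c{\left(k,T \right)} = \frac{10}{22} = 10 \cdot \frac{1}{22} = \frac{5}{11}$)
$\left(-856 + c{\left(-27,-24 \right)}\right)^{2} = \left(-856 + \frac{5}{11}\right)^{2} = \left(- \frac{9411}{11}\right)^{2} = \frac{88566921}{121}$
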